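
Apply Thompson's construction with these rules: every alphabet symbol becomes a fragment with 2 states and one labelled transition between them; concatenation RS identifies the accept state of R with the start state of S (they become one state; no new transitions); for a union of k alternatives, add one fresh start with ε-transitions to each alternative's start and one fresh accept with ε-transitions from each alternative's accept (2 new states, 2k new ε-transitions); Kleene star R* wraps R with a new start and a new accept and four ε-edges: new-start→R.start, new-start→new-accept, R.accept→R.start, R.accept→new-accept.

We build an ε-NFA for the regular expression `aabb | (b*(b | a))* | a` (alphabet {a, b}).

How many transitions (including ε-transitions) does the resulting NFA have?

Recursing over subexpressions:
Each of the 8 symbol leaves contributes 1 transition (1 symbol, 0 ε).
  aabb → 4 transitions (4 symbol, 0 ε)
  b* → 5 transitions (1 symbol, 4 ε)
  b | a → 6 transitions (2 symbol, 4 ε)
  b*(b | a) → 11 transitions (3 symbol, 8 ε)
  (b*(b | a))* → 15 transitions (3 symbol, 12 ε)
  aabb | (b*(b | a))* | a → 26 transitions (8 symbol, 18 ε)

26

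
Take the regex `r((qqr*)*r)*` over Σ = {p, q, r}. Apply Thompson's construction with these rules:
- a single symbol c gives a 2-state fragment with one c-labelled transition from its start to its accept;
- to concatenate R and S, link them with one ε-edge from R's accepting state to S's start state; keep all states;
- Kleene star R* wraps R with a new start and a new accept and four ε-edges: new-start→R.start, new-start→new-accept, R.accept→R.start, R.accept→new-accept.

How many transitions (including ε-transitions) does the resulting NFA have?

Bottom-up over the parse tree:
Each of the 5 symbol leaves contributes 1 transition (1 symbol, 0 ε).
  r* → 5 transitions (1 symbol, 4 ε)
  qqr* → 9 transitions (3 symbol, 6 ε)
  (qqr*)* → 13 transitions (3 symbol, 10 ε)
  (qqr*)*r → 15 transitions (4 symbol, 11 ε)
  ((qqr*)*r)* → 19 transitions (4 symbol, 15 ε)
  r((qqr*)*r)* → 21 transitions (5 symbol, 16 ε)

21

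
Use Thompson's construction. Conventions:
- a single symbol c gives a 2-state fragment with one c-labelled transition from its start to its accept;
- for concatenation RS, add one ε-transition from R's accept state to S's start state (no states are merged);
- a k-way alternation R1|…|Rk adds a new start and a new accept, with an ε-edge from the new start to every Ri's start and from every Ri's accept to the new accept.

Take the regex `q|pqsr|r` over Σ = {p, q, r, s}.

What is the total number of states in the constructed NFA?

14

Building bottom-up:
Each of the 6 symbol leaves contributes a 2-state fragment.
  pqsr : 8 states
  q|pqsr|r : 14 states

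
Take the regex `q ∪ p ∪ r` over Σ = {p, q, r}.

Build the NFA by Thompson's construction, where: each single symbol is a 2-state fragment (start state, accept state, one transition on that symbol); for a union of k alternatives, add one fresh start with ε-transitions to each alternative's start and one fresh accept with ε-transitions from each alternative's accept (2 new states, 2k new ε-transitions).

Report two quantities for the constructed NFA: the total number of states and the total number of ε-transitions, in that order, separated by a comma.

8, 6

Recursing over subexpressions:
Each of the 3 symbol leaves contributes 2 states and 0 ε-transitions.
  q ∪ p ∪ r = 8 states, 6 ε-transitions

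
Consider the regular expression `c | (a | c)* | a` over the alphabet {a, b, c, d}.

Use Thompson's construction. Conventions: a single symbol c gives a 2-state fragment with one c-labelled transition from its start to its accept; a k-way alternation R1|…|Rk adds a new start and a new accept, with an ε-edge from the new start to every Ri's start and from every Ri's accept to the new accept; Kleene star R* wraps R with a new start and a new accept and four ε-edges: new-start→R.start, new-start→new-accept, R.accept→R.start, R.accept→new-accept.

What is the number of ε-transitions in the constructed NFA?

14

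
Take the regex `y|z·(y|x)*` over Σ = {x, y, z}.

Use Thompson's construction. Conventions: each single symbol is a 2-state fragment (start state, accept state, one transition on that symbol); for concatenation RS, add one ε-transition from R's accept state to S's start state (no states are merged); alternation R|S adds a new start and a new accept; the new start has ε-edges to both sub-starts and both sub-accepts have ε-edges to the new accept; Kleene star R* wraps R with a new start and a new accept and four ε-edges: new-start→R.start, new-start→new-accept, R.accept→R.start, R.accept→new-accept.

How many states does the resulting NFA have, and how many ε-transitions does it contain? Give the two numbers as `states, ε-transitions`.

Recursing over subexpressions:
Each of the 4 symbol leaves contributes 2 states and 0 ε-transitions.
  y|x — 6 states, 4 ε-transitions
  (y|x)* — 8 states, 8 ε-transitions
  z·(y|x)* — 10 states, 9 ε-transitions
  y|z·(y|x)* — 14 states, 13 ε-transitions

14, 13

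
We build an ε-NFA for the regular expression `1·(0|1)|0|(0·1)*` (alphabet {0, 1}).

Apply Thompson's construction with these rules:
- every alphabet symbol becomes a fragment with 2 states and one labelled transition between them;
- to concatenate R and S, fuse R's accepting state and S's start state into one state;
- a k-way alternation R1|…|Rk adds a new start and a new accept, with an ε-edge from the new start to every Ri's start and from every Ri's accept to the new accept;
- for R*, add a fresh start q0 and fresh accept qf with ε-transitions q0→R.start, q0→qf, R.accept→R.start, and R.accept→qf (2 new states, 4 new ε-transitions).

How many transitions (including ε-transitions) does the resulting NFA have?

Per subexpression:
Each of the 6 symbol leaves contributes 1 transition (1 symbol, 0 ε).
  0|1 → 6 transitions (2 symbol, 4 ε)
  1·(0|1) → 7 transitions (3 symbol, 4 ε)
  0·1 → 2 transitions (2 symbol, 0 ε)
  (0·1)* → 6 transitions (2 symbol, 4 ε)
  1·(0|1)|0|(0·1)* → 20 transitions (6 symbol, 14 ε)

20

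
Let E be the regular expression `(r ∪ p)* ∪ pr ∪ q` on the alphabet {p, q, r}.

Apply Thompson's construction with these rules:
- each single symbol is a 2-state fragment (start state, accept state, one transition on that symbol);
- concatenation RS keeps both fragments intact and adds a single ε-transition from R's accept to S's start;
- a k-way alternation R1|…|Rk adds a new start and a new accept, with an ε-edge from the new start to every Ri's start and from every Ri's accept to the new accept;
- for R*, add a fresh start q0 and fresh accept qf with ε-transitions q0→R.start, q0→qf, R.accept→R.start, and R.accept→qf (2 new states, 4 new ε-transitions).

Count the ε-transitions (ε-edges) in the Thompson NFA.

By structural recursion:
Each of the 5 symbol leaves contributes 0 ε-transitions.
  r ∪ p : 4 ε-transitions
  (r ∪ p)* : 8 ε-transitions
  pr : 1 ε-transition
  (r ∪ p)* ∪ pr ∪ q : 15 ε-transitions

15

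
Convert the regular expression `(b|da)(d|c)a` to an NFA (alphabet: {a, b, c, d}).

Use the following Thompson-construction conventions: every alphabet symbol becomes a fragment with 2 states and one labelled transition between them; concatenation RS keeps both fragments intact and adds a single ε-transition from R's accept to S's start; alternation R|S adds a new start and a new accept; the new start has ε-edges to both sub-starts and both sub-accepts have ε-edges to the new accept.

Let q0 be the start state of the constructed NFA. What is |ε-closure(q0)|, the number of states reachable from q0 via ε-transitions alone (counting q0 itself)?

3

Work bottom-up. For each fragment F, track |ε-closure(F.start)| and whether F's accept lies in that closure (i.e. whether F accepts ε). A single-symbol fragment has closure size 1 and does not accept ε.
  da — same as the first factor's closure: C = 1
  b|da — new start ε-reaches every alternative's start; none of them accept ε, so the new accept is not reached: C = 1 + 1 + 1 = 3
  d|c — new start ε-reaches every alternative's start; none of them accept ε, so the new accept is not reached: C = 1 + 1 + 1 = 3
  (b|da)(d|c)a — same as the first factor's closure: C = 3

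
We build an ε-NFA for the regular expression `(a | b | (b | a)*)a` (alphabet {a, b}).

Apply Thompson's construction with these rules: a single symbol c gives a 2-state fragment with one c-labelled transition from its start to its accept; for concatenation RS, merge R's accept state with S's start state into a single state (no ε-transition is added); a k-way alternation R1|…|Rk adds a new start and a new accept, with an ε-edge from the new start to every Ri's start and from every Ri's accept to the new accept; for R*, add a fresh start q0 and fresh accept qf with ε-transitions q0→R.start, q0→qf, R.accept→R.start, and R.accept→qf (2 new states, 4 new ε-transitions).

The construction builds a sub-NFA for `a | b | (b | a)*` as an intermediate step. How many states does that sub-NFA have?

Fragment for `a | b | (b | a)*`:
Each of the 4 symbol leaves contributes a 2-state fragment.
  b | a : 6 states
  (b | a)* : 8 states
  a | b | (b | a)* : 14 states

14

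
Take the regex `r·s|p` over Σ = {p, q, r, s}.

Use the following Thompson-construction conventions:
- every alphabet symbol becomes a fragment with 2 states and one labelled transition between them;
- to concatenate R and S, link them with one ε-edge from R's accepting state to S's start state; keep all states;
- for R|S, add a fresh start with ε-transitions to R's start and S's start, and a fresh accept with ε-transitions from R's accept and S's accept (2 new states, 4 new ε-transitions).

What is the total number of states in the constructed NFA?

Recursing over subexpressions:
Each of the 3 symbol leaves contributes a 2-state fragment.
  r·s = 4 states
  r·s|p = 8 states

8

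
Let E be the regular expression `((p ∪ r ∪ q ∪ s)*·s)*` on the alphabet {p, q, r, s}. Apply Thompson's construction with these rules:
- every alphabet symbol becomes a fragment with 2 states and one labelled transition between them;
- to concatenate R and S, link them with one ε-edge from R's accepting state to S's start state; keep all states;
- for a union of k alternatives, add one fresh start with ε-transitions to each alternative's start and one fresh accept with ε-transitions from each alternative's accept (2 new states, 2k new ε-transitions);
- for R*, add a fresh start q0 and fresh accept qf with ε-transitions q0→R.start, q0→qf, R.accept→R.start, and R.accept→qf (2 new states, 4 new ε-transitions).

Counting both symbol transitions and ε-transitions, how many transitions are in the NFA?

Building bottom-up:
Each of the 5 symbol leaves contributes 1 transition (1 symbol, 0 ε).
  p ∪ r ∪ q ∪ s — 12 transitions (4 symbol, 8 ε)
  (p ∪ r ∪ q ∪ s)* — 16 transitions (4 symbol, 12 ε)
  (p ∪ r ∪ q ∪ s)*·s — 18 transitions (5 symbol, 13 ε)
  ((p ∪ r ∪ q ∪ s)*·s)* — 22 transitions (5 symbol, 17 ε)

22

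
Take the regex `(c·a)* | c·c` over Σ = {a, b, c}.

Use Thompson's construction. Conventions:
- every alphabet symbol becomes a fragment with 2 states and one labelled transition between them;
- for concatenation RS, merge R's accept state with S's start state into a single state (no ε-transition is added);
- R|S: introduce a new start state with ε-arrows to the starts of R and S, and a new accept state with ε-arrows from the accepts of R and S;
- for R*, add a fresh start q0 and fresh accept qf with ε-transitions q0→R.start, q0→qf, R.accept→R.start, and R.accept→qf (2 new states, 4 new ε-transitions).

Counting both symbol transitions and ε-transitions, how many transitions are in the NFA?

12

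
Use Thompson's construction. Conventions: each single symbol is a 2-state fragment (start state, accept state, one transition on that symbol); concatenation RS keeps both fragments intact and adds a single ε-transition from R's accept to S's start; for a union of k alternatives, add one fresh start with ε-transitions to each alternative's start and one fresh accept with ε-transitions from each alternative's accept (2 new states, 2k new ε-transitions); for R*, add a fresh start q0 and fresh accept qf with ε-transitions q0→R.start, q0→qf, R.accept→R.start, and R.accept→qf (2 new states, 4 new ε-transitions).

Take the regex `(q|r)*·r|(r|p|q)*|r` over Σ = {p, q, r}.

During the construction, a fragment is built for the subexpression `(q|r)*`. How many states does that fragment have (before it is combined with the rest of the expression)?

Fragment for `(q|r)*`:
Each of the 2 symbol leaves contributes a 2-state fragment.
  q|r → 6 states
  (q|r)* → 8 states

8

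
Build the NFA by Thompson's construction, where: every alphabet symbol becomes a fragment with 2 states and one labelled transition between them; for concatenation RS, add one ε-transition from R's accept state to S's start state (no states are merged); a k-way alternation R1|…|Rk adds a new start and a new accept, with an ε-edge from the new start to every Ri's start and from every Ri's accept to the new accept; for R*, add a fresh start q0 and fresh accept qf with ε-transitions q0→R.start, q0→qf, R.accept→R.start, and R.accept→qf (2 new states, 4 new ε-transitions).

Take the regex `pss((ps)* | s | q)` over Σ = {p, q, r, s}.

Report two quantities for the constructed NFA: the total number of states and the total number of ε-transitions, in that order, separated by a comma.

18, 14

Per subexpression:
Each of the 7 symbol leaves contributes 2 states and 0 ε-transitions.
  ps → 4 states, 1 ε-transition
  (ps)* → 6 states, 5 ε-transitions
  (ps)* | s | q → 12 states, 11 ε-transitions
  pss((ps)* | s | q) → 18 states, 14 ε-transitions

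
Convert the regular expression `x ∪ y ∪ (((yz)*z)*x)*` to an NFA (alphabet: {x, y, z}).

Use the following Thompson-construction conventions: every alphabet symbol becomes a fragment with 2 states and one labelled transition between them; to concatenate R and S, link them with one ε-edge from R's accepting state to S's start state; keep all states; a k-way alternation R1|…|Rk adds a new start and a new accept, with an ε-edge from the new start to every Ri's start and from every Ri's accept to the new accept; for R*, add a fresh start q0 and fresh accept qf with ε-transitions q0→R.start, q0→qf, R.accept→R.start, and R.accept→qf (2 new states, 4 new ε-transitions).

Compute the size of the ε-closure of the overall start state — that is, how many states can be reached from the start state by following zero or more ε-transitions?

13

Work bottom-up. For each fragment F, track |ε-closure(F.start)| and whether F's accept lies in that closure (i.e. whether F accepts ε). A single-symbol fragment has closure size 1 and does not accept ε.
  yz — |ε-closure| equals the left operand's closure size = 1 (its accept is not ε-reachable, so the closure stops there)
  (yz)* — the star's fresh start ε-reaches both the body's start and the fresh accept: |ε-closure| = 2 + 1 = 3
  (yz)*z — the left operand accepts ε, so the closure extends into the next operand (via the concat ε-link); |ε-closure| = 3 + 1 = 4
  ((yz)*z)* — the star's fresh start ε-reaches both the body's start and the fresh accept: |ε-closure| = 2 + 4 = 6
  ((yz)*z)*x — |ε-closure| = 6 + 1 = 7 (closure spills across the concat boundary because the left factor accepts ε)
  (((yz)*z)*x)* — the star's fresh start ε-reaches both the body's start and the fresh accept: |ε-closure| = 2 + 7 = 9
  x ∪ y ∪ (((yz)*z)*x)* — new start ε-reaches every alternative's start; at least one alternative accepts ε, so the union's new accept is reached too: |ε-closure| = 1 + 1 + 1 + 9 + 1 = 13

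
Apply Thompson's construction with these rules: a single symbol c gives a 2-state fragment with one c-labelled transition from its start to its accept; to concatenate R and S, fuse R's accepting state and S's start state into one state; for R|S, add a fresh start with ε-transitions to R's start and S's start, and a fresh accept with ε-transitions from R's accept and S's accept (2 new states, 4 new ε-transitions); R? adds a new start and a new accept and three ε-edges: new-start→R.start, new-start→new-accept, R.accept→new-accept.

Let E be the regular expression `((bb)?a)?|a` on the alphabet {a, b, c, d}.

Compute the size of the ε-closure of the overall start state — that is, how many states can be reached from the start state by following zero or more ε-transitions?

8

Compute the ε-closure size of each fragment's start state recursively; a symbol fragment's start has no outgoing ε-edge, so its closure is just itself (size 1).
  bb → |closure| equals the left operand's closure size = 1 (its accept is not ε-reachable, so the closure stops there)
  (bb)? → new start has ε-edges to the inner start and to the new accept, so |closure| = 2 + 1 = 3
  (bb)?a → |closure| = 3 + (1−1) = 3 (closure spills across the concat boundary because the left factor accepts ε)
  ((bb)?a)? → |closure| = 1 (new start) + 3 (body) + 1 (new accept, via ε) = 5
  ((bb)?a)?|a → |closure| = 1 (new start) + (5 + 1) + 1 (new accept, since some branch ε-reaches its own accept) = 8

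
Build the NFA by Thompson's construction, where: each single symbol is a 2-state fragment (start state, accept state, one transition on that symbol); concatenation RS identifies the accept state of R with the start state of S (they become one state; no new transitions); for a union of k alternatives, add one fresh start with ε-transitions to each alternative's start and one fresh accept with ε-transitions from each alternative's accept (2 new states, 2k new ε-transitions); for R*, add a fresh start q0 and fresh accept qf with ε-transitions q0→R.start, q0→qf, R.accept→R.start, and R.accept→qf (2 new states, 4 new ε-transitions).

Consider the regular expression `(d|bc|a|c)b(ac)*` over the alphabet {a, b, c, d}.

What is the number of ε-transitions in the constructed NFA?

Recursing over subexpressions:
Each of the 8 symbol leaves contributes 0 ε-transitions.
  bc — 0 ε-transitions
  d|bc|a|c — 8 ε-transitions
  ac — 0 ε-transitions
  (ac)* — 4 ε-transitions
  (d|bc|a|c)b(ac)* — 12 ε-transitions

12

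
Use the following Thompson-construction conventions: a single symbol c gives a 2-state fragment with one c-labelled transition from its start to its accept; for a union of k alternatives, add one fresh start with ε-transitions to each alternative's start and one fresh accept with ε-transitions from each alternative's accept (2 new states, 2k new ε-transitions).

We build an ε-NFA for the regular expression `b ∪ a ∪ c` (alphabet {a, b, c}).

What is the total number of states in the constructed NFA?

8

Bottom-up over the parse tree:
Each of the 3 symbol leaves contributes a 2-state fragment.
  b ∪ a ∪ c → 8 states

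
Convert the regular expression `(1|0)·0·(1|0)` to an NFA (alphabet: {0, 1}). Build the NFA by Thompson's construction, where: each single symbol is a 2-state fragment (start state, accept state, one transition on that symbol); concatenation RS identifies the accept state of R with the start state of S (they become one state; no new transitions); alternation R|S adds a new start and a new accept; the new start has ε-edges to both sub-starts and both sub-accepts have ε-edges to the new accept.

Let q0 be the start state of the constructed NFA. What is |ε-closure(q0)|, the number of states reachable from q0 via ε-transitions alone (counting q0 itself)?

3

Compute the ε-closure size of each fragment's start state recursively; a symbol fragment's start has no outgoing ε-edge, so its closure is just itself (size 1).
  1|0 — new start ε-reaches every alternative's start; none of them accept ε, so the new accept is not reached: |ε-closure| = 1 + 1 + 1 = 3
  1|0 — new start ε-reaches every alternative's start; none of them accept ε, so the new accept is not reached: |ε-closure| = 1 + 1 + 1 = 3
  (1|0)·0·(1|0) — same as the first factor's closure: |ε-closure| = 3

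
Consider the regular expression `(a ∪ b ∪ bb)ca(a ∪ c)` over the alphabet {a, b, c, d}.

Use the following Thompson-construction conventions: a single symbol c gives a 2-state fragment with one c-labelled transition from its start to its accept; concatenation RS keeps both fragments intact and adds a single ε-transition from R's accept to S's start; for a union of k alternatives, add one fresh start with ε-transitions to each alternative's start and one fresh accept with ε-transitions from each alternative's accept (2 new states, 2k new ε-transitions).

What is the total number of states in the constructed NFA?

20

Per subexpression:
Each of the 8 symbol leaves contributes a 2-state fragment.
  bb : 4 states
  a ∪ b ∪ bb : 10 states
  a ∪ c : 6 states
  (a ∪ b ∪ bb)ca(a ∪ c) : 20 states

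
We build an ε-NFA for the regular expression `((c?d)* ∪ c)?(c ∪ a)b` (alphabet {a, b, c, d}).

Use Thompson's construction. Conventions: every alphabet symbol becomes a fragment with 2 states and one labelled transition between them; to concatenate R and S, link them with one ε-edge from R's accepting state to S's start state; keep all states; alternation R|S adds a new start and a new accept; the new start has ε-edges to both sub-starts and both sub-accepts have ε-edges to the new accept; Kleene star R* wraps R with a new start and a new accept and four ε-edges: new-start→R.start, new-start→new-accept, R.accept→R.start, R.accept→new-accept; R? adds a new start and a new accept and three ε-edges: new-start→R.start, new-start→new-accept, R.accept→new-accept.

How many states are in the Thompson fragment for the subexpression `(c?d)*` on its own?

8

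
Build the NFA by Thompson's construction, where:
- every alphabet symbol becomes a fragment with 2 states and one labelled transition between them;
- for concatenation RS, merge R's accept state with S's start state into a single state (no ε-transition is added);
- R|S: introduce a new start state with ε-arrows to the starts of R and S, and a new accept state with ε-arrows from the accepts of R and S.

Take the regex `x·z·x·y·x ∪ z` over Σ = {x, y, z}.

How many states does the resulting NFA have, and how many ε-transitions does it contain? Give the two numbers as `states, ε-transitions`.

10, 4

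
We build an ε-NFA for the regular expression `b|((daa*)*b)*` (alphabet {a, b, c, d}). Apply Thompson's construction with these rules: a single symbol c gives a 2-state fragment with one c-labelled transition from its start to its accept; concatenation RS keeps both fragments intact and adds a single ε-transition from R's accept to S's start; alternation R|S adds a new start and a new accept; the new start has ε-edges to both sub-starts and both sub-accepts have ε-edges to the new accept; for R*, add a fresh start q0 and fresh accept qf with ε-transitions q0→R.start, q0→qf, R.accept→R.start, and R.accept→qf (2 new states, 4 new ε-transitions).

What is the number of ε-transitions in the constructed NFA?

19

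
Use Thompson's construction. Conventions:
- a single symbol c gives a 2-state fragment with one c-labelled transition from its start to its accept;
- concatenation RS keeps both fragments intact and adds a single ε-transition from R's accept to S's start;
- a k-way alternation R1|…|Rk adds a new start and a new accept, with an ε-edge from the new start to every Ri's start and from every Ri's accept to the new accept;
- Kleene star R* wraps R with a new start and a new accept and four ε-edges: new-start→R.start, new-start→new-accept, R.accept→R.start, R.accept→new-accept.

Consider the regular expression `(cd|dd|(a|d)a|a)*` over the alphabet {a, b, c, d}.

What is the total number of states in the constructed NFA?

Building bottom-up:
Each of the 8 symbol leaves contributes a 2-state fragment.
  cd = 4 states
  dd = 4 states
  a|d = 6 states
  (a|d)a = 8 states
  cd|dd|(a|d)a|a = 20 states
  (cd|dd|(a|d)a|a)* = 22 states

22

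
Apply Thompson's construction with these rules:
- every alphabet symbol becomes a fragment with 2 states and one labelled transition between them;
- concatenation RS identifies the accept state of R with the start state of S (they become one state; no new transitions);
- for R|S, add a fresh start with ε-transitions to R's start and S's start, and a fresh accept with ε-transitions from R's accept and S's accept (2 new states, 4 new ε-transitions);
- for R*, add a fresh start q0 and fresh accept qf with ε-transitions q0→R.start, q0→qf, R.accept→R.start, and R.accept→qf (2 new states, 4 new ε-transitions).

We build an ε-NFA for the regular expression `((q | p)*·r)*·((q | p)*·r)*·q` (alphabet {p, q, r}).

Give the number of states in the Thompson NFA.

Bottom-up over the parse tree:
Each of the 7 symbol leaves contributes a 2-state fragment.
  q | p = 6 states
  (q | p)* = 8 states
  (q | p)*·r = 9 states
  ((q | p)*·r)* = 11 states
  q | p = 6 states
  (q | p)* = 8 states
  (q | p)*·r = 9 states
  ((q | p)*·r)* = 11 states
  ((q | p)*·r)*·((q | p)*·r)*·q = 22 states

22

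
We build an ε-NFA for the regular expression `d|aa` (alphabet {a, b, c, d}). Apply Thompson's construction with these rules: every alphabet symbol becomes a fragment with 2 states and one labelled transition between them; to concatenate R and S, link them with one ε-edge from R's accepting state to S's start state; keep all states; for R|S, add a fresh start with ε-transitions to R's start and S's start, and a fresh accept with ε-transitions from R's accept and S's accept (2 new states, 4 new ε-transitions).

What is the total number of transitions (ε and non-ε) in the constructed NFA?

By structural recursion:
Each of the 3 symbol leaves contributes 1 transition (1 symbol, 0 ε).
  aa — 3 transitions (2 symbol, 1 ε)
  d|aa — 8 transitions (3 symbol, 5 ε)

8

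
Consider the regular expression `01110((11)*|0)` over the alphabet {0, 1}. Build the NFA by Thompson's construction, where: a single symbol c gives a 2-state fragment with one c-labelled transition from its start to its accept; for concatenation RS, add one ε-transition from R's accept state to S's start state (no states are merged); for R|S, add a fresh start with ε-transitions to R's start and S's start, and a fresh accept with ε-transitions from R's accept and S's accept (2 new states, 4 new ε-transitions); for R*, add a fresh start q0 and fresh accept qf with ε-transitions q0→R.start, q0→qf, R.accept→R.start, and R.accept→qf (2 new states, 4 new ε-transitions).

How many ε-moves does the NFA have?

Building bottom-up:
Each of the 8 symbol leaves contributes 0 ε-transitions.
  11 : 1 ε-transition
  (11)* : 5 ε-transitions
  (11)*|0 : 9 ε-transitions
  01110((11)*|0) : 14 ε-transitions

14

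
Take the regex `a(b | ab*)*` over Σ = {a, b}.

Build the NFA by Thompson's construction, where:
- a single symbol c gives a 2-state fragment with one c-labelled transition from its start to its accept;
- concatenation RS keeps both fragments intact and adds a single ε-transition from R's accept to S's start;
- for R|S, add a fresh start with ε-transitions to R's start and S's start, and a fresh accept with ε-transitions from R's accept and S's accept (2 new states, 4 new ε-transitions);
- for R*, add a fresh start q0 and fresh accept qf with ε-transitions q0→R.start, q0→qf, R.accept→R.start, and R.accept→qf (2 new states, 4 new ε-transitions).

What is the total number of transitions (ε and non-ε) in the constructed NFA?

Building bottom-up:
Each of the 4 symbol leaves contributes 1 transition (1 symbol, 0 ε).
  b* = 5 transitions (1 symbol, 4 ε)
  ab* = 7 transitions (2 symbol, 5 ε)
  b | ab* = 12 transitions (3 symbol, 9 ε)
  (b | ab*)* = 16 transitions (3 symbol, 13 ε)
  a(b | ab*)* = 18 transitions (4 symbol, 14 ε)

18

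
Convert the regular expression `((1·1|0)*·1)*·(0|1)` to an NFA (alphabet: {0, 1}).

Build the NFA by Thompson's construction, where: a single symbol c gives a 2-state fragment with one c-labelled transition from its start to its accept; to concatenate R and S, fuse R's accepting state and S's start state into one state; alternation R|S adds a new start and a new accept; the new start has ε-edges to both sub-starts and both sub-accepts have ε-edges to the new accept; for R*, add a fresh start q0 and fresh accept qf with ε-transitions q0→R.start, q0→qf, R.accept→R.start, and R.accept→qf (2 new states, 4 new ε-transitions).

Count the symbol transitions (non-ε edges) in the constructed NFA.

By structural recursion:
Each of the 6 symbol leaves contributes exactly 1 symbol transition.
  1·1 → 2 symbol transitions
  1·1|0 → 3 symbol transitions
  (1·1|0)* → 3 symbol transitions
  (1·1|0)*·1 → 4 symbol transitions
  ((1·1|0)*·1)* → 4 symbol transitions
  0|1 → 2 symbol transitions
  ((1·1|0)*·1)*·(0|1) → 6 symbol transitions

6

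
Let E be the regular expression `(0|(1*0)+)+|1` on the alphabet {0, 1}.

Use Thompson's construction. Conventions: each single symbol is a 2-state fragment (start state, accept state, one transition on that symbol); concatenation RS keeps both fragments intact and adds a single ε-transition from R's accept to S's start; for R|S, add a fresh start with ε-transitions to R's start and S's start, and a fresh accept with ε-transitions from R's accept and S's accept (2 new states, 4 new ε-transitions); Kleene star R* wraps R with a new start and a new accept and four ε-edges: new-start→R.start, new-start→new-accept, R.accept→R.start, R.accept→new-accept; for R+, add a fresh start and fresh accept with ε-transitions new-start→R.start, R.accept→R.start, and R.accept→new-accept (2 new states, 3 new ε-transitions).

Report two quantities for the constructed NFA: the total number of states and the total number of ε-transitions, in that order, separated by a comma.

18, 19

By structural recursion:
Each of the 4 symbol leaves contributes 2 states and 0 ε-transitions.
  1* = 4 states, 4 ε-transitions
  1*0 = 6 states, 5 ε-transitions
  (1*0)+ = 8 states, 8 ε-transitions
  0|(1*0)+ = 12 states, 12 ε-transitions
  (0|(1*0)+)+ = 14 states, 15 ε-transitions
  (0|(1*0)+)+|1 = 18 states, 19 ε-transitions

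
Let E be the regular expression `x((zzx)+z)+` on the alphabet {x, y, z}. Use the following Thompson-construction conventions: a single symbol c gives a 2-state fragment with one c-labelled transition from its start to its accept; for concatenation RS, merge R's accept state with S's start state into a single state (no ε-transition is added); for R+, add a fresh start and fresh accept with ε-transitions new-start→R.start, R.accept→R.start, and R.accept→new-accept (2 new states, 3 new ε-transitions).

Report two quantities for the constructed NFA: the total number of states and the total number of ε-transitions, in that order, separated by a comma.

10, 6

Recursing over subexpressions:
Each of the 5 symbol leaves contributes 2 states and 0 ε-transitions.
  zzx → 4 states, 0 ε-transitions
  (zzx)+ → 6 states, 3 ε-transitions
  (zzx)+z → 7 states, 3 ε-transitions
  ((zzx)+z)+ → 9 states, 6 ε-transitions
  x((zzx)+z)+ → 10 states, 6 ε-transitions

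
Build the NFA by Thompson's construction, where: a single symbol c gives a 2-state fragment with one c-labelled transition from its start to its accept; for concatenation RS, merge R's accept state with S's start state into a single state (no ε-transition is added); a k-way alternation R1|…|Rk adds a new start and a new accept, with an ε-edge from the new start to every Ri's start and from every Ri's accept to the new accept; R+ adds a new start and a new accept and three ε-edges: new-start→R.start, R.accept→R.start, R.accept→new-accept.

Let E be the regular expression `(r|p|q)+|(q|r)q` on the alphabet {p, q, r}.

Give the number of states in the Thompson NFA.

Building bottom-up:
Each of the 6 symbol leaves contributes a 2-state fragment.
  r|p|q — 8 states
  (r|p|q)+ — 10 states
  q|r — 6 states
  (q|r)q — 7 states
  (r|p|q)+|(q|r)q — 19 states

19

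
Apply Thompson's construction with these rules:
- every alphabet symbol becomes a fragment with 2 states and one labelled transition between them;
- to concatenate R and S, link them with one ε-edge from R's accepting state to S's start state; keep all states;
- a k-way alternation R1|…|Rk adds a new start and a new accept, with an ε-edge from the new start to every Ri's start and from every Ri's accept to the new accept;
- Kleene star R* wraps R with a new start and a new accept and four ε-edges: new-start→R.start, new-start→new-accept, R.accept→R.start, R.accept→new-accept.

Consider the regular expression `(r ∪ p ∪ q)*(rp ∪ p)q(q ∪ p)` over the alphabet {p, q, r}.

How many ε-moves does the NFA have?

Building bottom-up:
Each of the 9 symbol leaves contributes 0 ε-transitions.
  r ∪ p ∪ q = 6 ε-transitions
  (r ∪ p ∪ q)* = 10 ε-transitions
  rp = 1 ε-transition
  rp ∪ p = 5 ε-transitions
  q ∪ p = 4 ε-transitions
  (r ∪ p ∪ q)*(rp ∪ p)q(q ∪ p) = 22 ε-transitions

22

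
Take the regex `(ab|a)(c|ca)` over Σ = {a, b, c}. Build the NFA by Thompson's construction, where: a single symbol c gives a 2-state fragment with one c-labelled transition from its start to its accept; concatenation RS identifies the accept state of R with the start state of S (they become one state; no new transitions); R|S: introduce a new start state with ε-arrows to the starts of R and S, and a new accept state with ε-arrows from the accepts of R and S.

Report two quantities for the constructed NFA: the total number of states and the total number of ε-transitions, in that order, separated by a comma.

Per subexpression:
Each of the 6 symbol leaves contributes 2 states and 0 ε-transitions.
  ab → 3 states, 0 ε-transitions
  ab|a → 7 states, 4 ε-transitions
  ca → 3 states, 0 ε-transitions
  c|ca → 7 states, 4 ε-transitions
  (ab|a)(c|ca) → 13 states, 8 ε-transitions

13, 8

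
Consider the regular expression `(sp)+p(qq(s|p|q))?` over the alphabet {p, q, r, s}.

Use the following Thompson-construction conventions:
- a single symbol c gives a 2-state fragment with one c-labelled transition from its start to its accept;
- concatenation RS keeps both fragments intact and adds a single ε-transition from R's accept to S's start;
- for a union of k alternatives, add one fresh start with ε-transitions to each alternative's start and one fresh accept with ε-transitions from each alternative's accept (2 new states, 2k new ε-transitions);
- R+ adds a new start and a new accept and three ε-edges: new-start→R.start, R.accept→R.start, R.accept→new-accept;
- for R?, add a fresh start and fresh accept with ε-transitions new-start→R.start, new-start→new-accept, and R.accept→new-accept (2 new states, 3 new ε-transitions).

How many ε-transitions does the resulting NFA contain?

By structural recursion:
Each of the 8 symbol leaves contributes 0 ε-transitions.
  sp → 1 ε-transition
  (sp)+ → 4 ε-transitions
  s|p|q → 6 ε-transitions
  qq(s|p|q) → 8 ε-transitions
  (qq(s|p|q))? → 11 ε-transitions
  (sp)+p(qq(s|p|q))? → 17 ε-transitions

17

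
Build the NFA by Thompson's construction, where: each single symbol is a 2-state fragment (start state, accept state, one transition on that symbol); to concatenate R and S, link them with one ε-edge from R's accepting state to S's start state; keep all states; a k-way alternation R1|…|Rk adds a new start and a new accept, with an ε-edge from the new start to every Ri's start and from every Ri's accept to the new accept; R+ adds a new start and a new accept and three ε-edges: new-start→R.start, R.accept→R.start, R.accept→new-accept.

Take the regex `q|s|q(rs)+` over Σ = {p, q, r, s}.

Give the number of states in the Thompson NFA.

Recursing over subexpressions:
Each of the 5 symbol leaves contributes a 2-state fragment.
  rs = 4 states
  (rs)+ = 6 states
  q(rs)+ = 8 states
  q|s|q(rs)+ = 14 states

14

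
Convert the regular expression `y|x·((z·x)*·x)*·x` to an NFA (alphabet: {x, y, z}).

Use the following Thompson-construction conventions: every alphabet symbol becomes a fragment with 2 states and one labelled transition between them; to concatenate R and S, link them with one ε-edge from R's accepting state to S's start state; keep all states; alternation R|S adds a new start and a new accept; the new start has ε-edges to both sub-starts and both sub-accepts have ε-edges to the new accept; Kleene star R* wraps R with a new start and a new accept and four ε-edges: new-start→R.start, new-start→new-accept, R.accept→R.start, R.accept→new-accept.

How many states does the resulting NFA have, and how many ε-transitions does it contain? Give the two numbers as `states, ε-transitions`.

By structural recursion:
Each of the 6 symbol leaves contributes 2 states and 0 ε-transitions.
  z·x — 4 states, 1 ε-transition
  (z·x)* — 6 states, 5 ε-transitions
  (z·x)*·x — 8 states, 6 ε-transitions
  ((z·x)*·x)* — 10 states, 10 ε-transitions
  x·((z·x)*·x)*·x — 14 states, 12 ε-transitions
  y|x·((z·x)*·x)*·x — 18 states, 16 ε-transitions

18, 16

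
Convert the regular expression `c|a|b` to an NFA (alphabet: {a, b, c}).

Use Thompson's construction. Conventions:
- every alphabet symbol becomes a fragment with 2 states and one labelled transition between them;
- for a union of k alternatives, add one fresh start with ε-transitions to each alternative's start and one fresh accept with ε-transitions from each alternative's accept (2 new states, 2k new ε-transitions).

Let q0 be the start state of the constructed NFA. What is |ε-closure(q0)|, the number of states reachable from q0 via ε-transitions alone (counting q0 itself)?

Compute the ε-closure size of each fragment's start state recursively; a symbol fragment's start has no outgoing ε-edge, so its closure is just itself (size 1).
  c|a|b : new start ε-reaches every alternative's start; none of them accept ε, so the new accept is not reached: |ε-closure| = 1 + 1 + 1 + 1 = 4

4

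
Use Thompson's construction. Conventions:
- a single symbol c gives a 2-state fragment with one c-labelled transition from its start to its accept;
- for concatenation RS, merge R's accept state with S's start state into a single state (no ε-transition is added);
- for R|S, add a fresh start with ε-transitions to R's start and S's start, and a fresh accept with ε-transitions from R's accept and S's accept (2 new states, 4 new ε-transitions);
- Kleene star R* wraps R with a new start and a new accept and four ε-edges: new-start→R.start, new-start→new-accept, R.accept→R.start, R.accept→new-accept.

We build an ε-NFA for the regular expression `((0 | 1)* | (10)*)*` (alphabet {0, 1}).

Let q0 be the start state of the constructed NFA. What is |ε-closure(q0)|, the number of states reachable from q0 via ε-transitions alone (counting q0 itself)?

12

Let C(F) = |ε-closure(F.start)| within fragment F, and note whether F accepts ε. Symbol fragments have C = 1 and do not accept ε. Then:
  0 | 1 — new start ε-reaches every alternative's start; none of them accept ε, so the new accept is not reached: C = 1 + 1 + 1 = 3
  (0 | 1)* — new start has ε-edges to the inner start and to the new accept, so C = 2 + 3 = 5
  10 — C equals the left operand's closure size = 1 (its accept is not ε-reachable, so the closure stops there)
  (10)* — the star's fresh start ε-reaches both the body's start and the fresh accept: C = 2 + 1 = 3
  (0 | 1)* | (10)* — C = 1 (new start) + (5 + 3) + 1 (new accept, since some branch ε-reaches its own accept) = 10
  ((0 | 1)* | (10)*)* — C = 1 (new start) + 10 (body) + 1 (new accept) = 12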